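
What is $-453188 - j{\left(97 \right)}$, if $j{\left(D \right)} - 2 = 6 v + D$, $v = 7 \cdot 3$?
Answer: $-453413$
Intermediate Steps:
$v = 21$
$j{\left(D \right)} = 128 + D$ ($j{\left(D \right)} = 2 + \left(6 \cdot 21 + D\right) = 2 + \left(126 + D\right) = 128 + D$)
$-453188 - j{\left(97 \right)} = -453188 - \left(128 + 97\right) = -453188 - 225 = -453413$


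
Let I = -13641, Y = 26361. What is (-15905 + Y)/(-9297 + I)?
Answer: -5228/11469 ≈ -0.45584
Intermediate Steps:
(-15905 + Y)/(-9297 + I) = (-15905 + 26361)/(-9297 - 13641) = 10456/(-22938) = 10456*(-1/22938) = -5228/11469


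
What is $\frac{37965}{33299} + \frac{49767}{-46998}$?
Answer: $\frac{6051797}{74523162} \approx 0.081207$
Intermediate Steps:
$\frac{37965}{33299} + \frac{49767}{-46998} = 37965 \cdot \frac{1}{33299} + 49767 \left(- \frac{1}{46998}\right) = \frac{37965}{33299} - \frac{16589}{15666} = \frac{6051797}{74523162}$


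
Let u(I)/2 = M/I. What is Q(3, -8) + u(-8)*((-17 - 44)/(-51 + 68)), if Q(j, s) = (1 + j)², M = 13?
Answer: 1881/68 ≈ 27.662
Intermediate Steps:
u(I) = 26/I (u(I) = 2*(13/I) = 26/I)
Q(3, -8) + u(-8)*((-17 - 44)/(-51 + 68)) = (1 + 3)² + (26/(-8))*((-17 - 44)/(-51 + 68)) = 4² + (26*(-⅛))*(-61/17) = 16 - (-793)/(4*17) = 16 - 13/4*(-61/17) = 16 + 793/68 = 1881/68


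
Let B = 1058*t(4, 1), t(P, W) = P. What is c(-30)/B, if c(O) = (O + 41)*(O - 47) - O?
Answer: -817/4232 ≈ -0.19305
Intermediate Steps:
c(O) = -O + (-47 + O)*(41 + O) (c(O) = (41 + O)*(-47 + O) - O = (-47 + O)*(41 + O) - O = -O + (-47 + O)*(41 + O))
B = 4232 (B = 1058*4 = 4232)
c(-30)/B = (-1927 + (-30)² - 7*(-30))/4232 = (-1927 + 900 + 210)*(1/4232) = -817*1/4232 = -817/4232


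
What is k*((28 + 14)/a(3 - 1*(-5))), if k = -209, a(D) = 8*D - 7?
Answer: -154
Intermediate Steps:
a(D) = -7 + 8*D
k*((28 + 14)/a(3 - 1*(-5))) = -209*(28 + 14)/(-7 + 8*(3 - 1*(-5))) = -8778/(-7 + 8*(3 + 5)) = -8778/(-7 + 8*8) = -8778/(-7 + 64) = -8778/57 = -209*14/19 = -154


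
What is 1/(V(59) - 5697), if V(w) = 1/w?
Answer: -59/336122 ≈ -0.00017553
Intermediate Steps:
1/(V(59) - 5697) = 1/(1/59 - 5697) = 1/(-336122/59) = -59/336122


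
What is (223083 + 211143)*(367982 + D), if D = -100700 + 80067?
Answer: 150827966874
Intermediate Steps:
D = -20633
(223083 + 211143)*(367982 + D) = (223083 + 211143)*(367982 - 20633) = 434226*347349 = 150827966874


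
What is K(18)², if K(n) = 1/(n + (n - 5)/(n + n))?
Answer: 1296/436921 ≈ 0.0029662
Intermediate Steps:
K(n) = 1/(n + (-5 + n)/(2*n)) (K(n) = 1/(n + (-5 + n)/((2*n))) = 1/(n + (-5 + n)*(1/(2*n))) = 1/(n + (-5 + n)/(2*n)))
K(18)² = (2*18/(-5 + 18 + 2*18²))² = (2*18/(-5 + 18 + 2*324))² = (2*18/(-5 + 18 + 648))² = (2*18/661)² = (2*18*(1/661))² = (36/661)² = 1296/436921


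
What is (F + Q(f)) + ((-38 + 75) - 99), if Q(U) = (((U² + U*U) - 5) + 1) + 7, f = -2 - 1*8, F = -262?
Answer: -121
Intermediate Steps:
f = -10 (f = -2 - 8 = -10)
Q(U) = 3 + 2*U² (Q(U) = (((U² + U²) - 5) + 1) + 7 = ((2*U² - 5) + 1) + 7 = ((-5 + 2*U²) + 1) + 7 = (-4 + 2*U²) + 7 = 3 + 2*U²)
(F + Q(f)) + ((-38 + 75) - 99) = (-262 + (3 + 2*(-10)²)) + ((-38 + 75) - 99) = (-262 + (3 + 2*100)) + (37 - 99) = (-262 + (3 + 200)) - 62 = (-262 + 203) - 62 = -59 - 62 = -121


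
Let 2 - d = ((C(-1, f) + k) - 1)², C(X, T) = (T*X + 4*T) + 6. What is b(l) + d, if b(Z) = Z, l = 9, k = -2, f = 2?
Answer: -70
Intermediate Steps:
C(X, T) = 6 + 4*T + T*X (C(X, T) = (4*T + T*X) + 6 = 6 + 4*T + T*X)
d = -79 (d = 2 - (((6 + 4*2 + 2*(-1)) - 2) - 1)² = 2 - (((6 + 8 - 2) - 2) - 1)² = 2 - ((12 - 2) - 1)² = 2 - (10 - 1)² = 2 - 1*9² = 2 - 1*81 = 2 - 81 = -79)
b(l) + d = 9 - 79 = -70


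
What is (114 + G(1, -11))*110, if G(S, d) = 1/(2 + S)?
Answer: 37730/3 ≈ 12577.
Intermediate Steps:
(114 + G(1, -11))*110 = (114 + 1/(2 + 1))*110 = (114 + 1/3)*110 = (114 + ⅓)*110 = (343/3)*110 = 37730/3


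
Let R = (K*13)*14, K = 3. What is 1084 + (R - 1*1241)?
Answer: 389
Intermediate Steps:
R = 546 (R = (3*13)*14 = 39*14 = 546)
1084 + (R - 1*1241) = 1084 + (546 - 1*1241) = 1084 + (546 - 1241) = 1084 - 695 = 389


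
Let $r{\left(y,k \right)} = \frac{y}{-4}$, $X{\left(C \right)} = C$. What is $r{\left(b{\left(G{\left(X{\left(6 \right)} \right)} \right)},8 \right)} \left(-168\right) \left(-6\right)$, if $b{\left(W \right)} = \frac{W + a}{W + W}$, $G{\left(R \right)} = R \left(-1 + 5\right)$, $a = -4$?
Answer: $-105$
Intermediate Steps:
$G{\left(R \right)} = 4 R$ ($G{\left(R \right)} = R 4 = 4 R$)
$b{\left(W \right)} = \frac{-4 + W}{2 W}$ ($b{\left(W \right)} = \frac{W - 4}{W + W} = \frac{-4 + W}{2 W}$)
$r{\left(y,k \right)} = - \frac{y}{4}$ ($r{\left(y,k \right)} = y \left(- \frac{1}{4}\right) = - \frac{y}{4}$)
$r{\left(b{\left(G{\left(X{\left(6 \right)} \right)} \right)},8 \right)} \left(-168\right) \left(-6\right) = - \frac{\frac{1}{2} \frac{1}{4 \cdot 6} \left(-4 + 4 \cdot 6\right)}{4} \left(-168\right) \left(-6\right) = - \frac{\frac{1}{2} \cdot \frac{1}{24} \left(-4 + 24\right)}{4} \left(-168\right) \left(-6\right) = - \frac{\frac{1}{2} \cdot \frac{1}{24} \cdot 20}{4} \left(-168\right) \left(-6\right) = \left(- \frac{1}{4}\right) \frac{5}{12} \left(-168\right) \left(-6\right) = \left(- \frac{5}{48}\right) \left(-168\right) \left(-6\right) = \frac{35}{2} \left(-6\right) = -105$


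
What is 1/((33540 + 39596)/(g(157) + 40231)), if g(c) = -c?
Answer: 20037/36568 ≈ 0.54794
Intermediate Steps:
1/((33540 + 39596)/(g(157) + 40231)) = 1/((33540 + 39596)/(-1*157 + 40231)) = 1/(73136/(-157 + 40231)) = 1/(73136/40074) = 1/(73136*(1/40074)) = 1/(36568/20037) = 20037/36568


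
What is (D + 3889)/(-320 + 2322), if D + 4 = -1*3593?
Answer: 146/1001 ≈ 0.14585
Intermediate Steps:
D = -3597 (D = -4 - 1*3593 = -4 - 3593 = -3597)
(D + 3889)/(-320 + 2322) = (-3597 + 3889)/(-320 + 2322) = 292/2002 = 292*(1/2002) = 146/1001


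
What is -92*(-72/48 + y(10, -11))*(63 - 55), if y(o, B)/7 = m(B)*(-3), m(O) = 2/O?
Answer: -18768/11 ≈ -1706.2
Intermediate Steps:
y(o, B) = -42/B (y(o, B) = 7*((2/B)*(-3)) = 7*(-6/B) = -42/B)
-92*(-72/48 + y(10, -11))*(63 - 55) = -92*(-72/48 - 42/(-11))*(63 - 55) = -92*(-72*1/48 - 42*(-1/11))*8 = -92*(-3/2 + 42/11)*8 = -2346*8/11 = -92*204/11 = -18768/11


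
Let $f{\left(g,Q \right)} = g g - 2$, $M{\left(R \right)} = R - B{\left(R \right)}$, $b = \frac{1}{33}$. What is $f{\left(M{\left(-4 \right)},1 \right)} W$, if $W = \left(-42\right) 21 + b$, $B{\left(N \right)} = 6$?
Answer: $- \frac{2852290}{33} \approx -86433.0$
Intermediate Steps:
$b = \frac{1}{33} \approx 0.030303$
$M{\left(R \right)} = -6 + R$ ($M{\left(R \right)} = R - 6 = -6 + R$)
$f{\left(g,Q \right)} = -2 + g^{2}$ ($f{\left(g,Q \right)} = g^{2} - 2 = -2 + g^{2}$)
$W = - \frac{29105}{33}$ ($W = \left(-42\right) 21 + \frac{1}{33} = -882 + \frac{1}{33} = - \frac{29105}{33} \approx -881.97$)
$f{\left(M{\left(-4 \right)},1 \right)} W = \left(-2 + \left(-6 - 4\right)^{2}\right) \left(- \frac{29105}{33}\right) = \left(-2 + \left(-10\right)^{2}\right) \left(- \frac{29105}{33}\right) = \left(-2 + 100\right) \left(- \frac{29105}{33}\right) = 98 \left(- \frac{29105}{33}\right) = - \frac{2852290}{33}$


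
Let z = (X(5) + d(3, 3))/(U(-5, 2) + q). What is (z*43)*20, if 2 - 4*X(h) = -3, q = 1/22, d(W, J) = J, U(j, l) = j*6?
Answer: -80410/659 ≈ -122.02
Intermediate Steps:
U(j, l) = 6*j
q = 1/22 ≈ 0.045455
X(h) = 5/4 (X(h) = ½ - ¼*(-3) = ½ + ¾ = 5/4)
z = -187/1318 (z = (5/4 + 3)/(6*(-5) + 1/22) = 17/(4*(-30 + 1/22)) = 17/(4*(-659/22)) = (17/4)*(-22/659) = -187/1318 ≈ -0.14188)
(z*43)*20 = -187/1318*43*20 = -8041/1318*20 = -80410/659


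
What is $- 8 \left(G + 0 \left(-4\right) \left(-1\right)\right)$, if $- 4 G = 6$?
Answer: $12$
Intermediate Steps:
$G = - \frac{3}{2}$ ($G = \left(- \frac{1}{4}\right) 6 = - \frac{3}{2} \approx -1.5$)
$- 8 \left(G + 0 \left(-4\right) \left(-1\right)\right) = - 8 \left(- \frac{3}{2} + 0 \left(-4\right) \left(-1\right)\right) = - 8 \left(- \frac{3}{2} + 0 \left(-1\right)\right) = - 8 \left(- \frac{3}{2} + 0\right) = \left(-8\right) \left(- \frac{3}{2}\right) = 12$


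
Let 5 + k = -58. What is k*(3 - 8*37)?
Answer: 18459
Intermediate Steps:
k = -63 (k = -5 - 58 = -63)
k*(3 - 8*37) = -63*(3 - 8*37) = -63*(3 - 296) = -63*(-293) = 18459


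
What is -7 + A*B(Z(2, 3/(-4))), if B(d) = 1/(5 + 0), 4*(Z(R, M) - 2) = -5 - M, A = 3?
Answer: -32/5 ≈ -6.4000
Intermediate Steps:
Z(R, M) = ¾ - M/4 (Z(R, M) = 2 + (-5 - M)/4 = 2 + (-5/4 - M/4) = ¾ - M/4)
B(d) = ⅕ (B(d) = 1/5 = ⅕)
-7 + A*B(Z(2, 3/(-4))) = -7 + 3*(⅕) = -7 + ⅗ = -32/5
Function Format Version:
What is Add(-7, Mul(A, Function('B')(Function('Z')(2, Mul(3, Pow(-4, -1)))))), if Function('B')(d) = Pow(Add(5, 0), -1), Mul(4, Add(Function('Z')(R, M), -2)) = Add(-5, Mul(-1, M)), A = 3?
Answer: Rational(-32, 5) ≈ -6.4000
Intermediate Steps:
Function('Z')(R, M) = Add(Rational(3, 4), Mul(Rational(-1, 4), M)) (Function('Z')(R, M) = Add(2, Mul(Rational(1, 4), Add(-5, Mul(-1, M)))) = Add(2, Add(Rational(-5, 4), Mul(Rational(-1, 4), M))) = Add(Rational(3, 4), Mul(Rational(-1, 4), M)))
Function('B')(d) = Rational(1, 5) (Function('B')(d) = Pow(5, -1) = Rational(1, 5))
Add(-7, Mul(A, Function('B')(Function('Z')(2, Mul(3, Pow(-4, -1)))))) = Add(-7, Mul(3, Rational(1, 5))) = Add(-7, Rational(3, 5)) = Rational(-32, 5)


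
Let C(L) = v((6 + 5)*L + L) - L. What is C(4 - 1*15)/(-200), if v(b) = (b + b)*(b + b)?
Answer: -69707/200 ≈ -348.54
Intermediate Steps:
v(b) = 4*b² (v(b) = (2*b)*(2*b) = 4*b²)
C(L) = -L + 576*L² (C(L) = 4*((6 + 5)*L + L)² - L = 4*(11*L + L)² - L = 4*(12*L)² - L = 4*(144*L²) - L = 576*L² - L = -L + 576*L²)
C(4 - 1*15)/(-200) = ((4 - 1*15)*(-1 + 576*(4 - 1*15)))/(-200) = ((4 - 15)*(-1 + 576*(4 - 15)))*(-1/200) = -11*(-1 + 576*(-11))*(-1/200) = -11*(-1 - 6336)*(-1/200) = -11*(-6337)*(-1/200) = 69707*(-1/200) = -69707/200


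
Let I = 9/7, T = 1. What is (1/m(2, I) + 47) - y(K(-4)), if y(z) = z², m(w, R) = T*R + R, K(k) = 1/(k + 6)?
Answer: 1697/36 ≈ 47.139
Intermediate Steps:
K(k) = 1/(6 + k)
I = 9/7 (I = 9*(⅐) = 9/7 ≈ 1.2857)
m(w, R) = 2*R (m(w, R) = 1*R + R = R + R = 2*R)
(1/m(2, I) + 47) - y(K(-4)) = (1/(2*(9/7)) + 47) - (1/(6 - 4))² = (1/(18/7) + 47) - (1/2)² = (7/18 + 47) - (½)² = 853/18 - 1*¼ = 853/18 - ¼ = 1697/36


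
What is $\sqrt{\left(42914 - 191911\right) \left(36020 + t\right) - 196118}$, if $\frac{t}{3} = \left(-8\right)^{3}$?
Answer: $3 i \sqrt{570912074} \approx 71681.0 i$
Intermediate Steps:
$t = -1536$ ($t = 3 \left(-8\right)^{3} = 3 \left(-512\right) = -1536$)
$\sqrt{\left(42914 - 191911\right) \left(36020 + t\right) - 196118} = \sqrt{\left(42914 - 191911\right) \left(36020 - 1536\right) - 196118} = \sqrt{\left(-148997\right) 34484 - 196118} = \sqrt{-5138012548 - 196118} = \sqrt{-5138208666} = 3 i \sqrt{570912074}$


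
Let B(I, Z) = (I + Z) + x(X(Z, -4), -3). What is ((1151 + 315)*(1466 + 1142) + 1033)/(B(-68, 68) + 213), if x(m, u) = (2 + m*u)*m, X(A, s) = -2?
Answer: 19413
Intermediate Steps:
x(m, u) = m*(2 + m*u)
B(I, Z) = -16 + I + Z (B(I, Z) = (I + Z) - 2*(2 - 2*(-3)) = (I + Z) - 2*(2 + 6) = (I + Z) - 2*8 = (I + Z) - 16 = -16 + I + Z)
((1151 + 315)*(1466 + 1142) + 1033)/(B(-68, 68) + 213) = ((1151 + 315)*(1466 + 1142) + 1033)/((-16 - 68 + 68) + 213) = (1466*2608 + 1033)/(-16 + 213) = (3823328 + 1033)/197 = 3824361*(1/197) = 19413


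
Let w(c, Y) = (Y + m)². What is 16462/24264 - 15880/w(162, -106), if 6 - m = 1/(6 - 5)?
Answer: -108691729/123758532 ≈ -0.87826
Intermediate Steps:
m = 5 (m = 6 - 1/(6 - 5) = 6 - 1/1 = 6 - 1*1 = 6 - 1 = 5)
w(c, Y) = (5 + Y)² (w(c, Y) = (Y + 5)² = (5 + Y)²)
16462/24264 - 15880/w(162, -106) = 16462/24264 - 15880/(5 - 106)² = 16462*(1/24264) - 15880/((-101)²) = 8231/12132 - 15880/10201 = -108691729/123758532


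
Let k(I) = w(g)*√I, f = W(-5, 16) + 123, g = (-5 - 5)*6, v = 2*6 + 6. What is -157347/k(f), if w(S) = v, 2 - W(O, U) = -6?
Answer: -17483*√131/262 ≈ -763.75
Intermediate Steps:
W(O, U) = 8 (W(O, U) = 2 - 1*(-6) = 2 + 6 = 8)
v = 18 (v = 12 + 6 = 18)
g = -60 (g = -10*6 = -60)
w(S) = 18
f = 131 (f = 8 + 123 = 131)
k(I) = 18*√I
-157347/k(f) = -157347*√131/2358 = -17483*√131/262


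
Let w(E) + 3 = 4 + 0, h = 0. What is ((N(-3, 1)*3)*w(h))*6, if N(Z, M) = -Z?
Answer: 54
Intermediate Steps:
w(E) = 1 (w(E) = -3 + (4 + 0) = -3 + 4 = 1)
((N(-3, 1)*3)*w(h))*6 = ((-1*(-3)*3)*1)*6 = ((3*3)*1)*6 = (9*1)*6 = 9*6 = 54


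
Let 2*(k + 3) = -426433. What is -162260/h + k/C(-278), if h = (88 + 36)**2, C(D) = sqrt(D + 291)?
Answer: -40565/3844 - 32803*sqrt(13)/2 ≈ -59147.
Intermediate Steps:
C(D) = sqrt(291 + D)
h = 15376 (h = 124**2 = 15376)
k = -426439/2 (k = -3 + (1/2)*(-426433) = -3 - 426433/2 = -426439/2 ≈ -2.1322e+5)
-162260/h + k/C(-278) = -162260/15376 - 426439/(2*sqrt(291 - 278)) = -162260*1/15376 - 426439*sqrt(13)/13/2 = -40565/3844 - 32803*sqrt(13)/2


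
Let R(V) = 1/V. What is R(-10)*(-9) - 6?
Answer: -51/10 ≈ -5.1000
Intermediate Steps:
R(-10)*(-9) - 6 = -9/(-10) - 6 = -⅒*(-9) - 6 = 9/10 - 6 = -51/10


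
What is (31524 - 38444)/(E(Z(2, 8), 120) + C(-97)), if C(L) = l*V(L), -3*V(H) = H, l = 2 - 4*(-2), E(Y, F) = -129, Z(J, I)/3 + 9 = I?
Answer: -20760/583 ≈ -35.609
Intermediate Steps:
Z(J, I) = -27 + 3*I
l = 10 (l = 2 + 8 = 10)
V(H) = -H/3
C(L) = -10*L/3 (C(L) = 10*(-L/3) = -10*L/3)
(31524 - 38444)/(E(Z(2, 8), 120) + C(-97)) = (31524 - 38444)/(-129 - 10/3*(-97)) = -6920/(-129 + 970/3) = -6920/583/3 = -6920*3/583 = -20760/583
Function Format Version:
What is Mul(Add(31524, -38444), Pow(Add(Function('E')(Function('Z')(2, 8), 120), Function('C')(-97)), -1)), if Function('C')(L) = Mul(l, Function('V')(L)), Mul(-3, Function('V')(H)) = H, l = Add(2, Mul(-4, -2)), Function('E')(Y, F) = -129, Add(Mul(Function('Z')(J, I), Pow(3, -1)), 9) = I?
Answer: Rational(-20760, 583) ≈ -35.609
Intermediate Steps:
Function('Z')(J, I) = Add(-27, Mul(3, I))
l = 10 (l = Add(2, 8) = 10)
Function('V')(H) = Mul(Rational(-1, 3), H)
Function('C')(L) = Mul(Rational(-10, 3), L) (Function('C')(L) = Mul(10, Mul(Rational(-1, 3), L)) = Mul(Rational(-10, 3), L))
Mul(Add(31524, -38444), Pow(Add(Function('E')(Function('Z')(2, 8), 120), Function('C')(-97)), -1)) = Mul(Add(31524, -38444), Pow(Add(-129, Mul(Rational(-10, 3), -97)), -1)) = Mul(-6920, Pow(Add(-129, Rational(970, 3)), -1)) = Mul(-6920, Pow(Rational(583, 3), -1)) = Mul(-6920, Rational(3, 583)) = Rational(-20760, 583)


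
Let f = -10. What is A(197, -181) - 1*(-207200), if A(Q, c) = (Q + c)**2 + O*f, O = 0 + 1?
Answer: 207446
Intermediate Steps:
O = 1
A(Q, c) = -10 + (Q + c)**2 (A(Q, c) = (Q + c)**2 + 1*(-10) = (Q + c)**2 - 10 = -10 + (Q + c)**2)
A(197, -181) - 1*(-207200) = (-10 + (197 - 181)**2) - 1*(-207200) = (-10 + 16**2) + 207200 = (-10 + 256) + 207200 = 246 + 207200 = 207446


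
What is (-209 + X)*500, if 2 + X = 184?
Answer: -13500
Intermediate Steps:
X = 182 (X = -2 + 184 = 182)
(-209 + X)*500 = (-209 + 182)*500 = -27*500 = -13500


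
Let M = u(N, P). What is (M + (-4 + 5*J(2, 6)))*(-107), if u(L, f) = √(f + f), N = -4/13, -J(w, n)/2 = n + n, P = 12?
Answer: 13268 - 214*√6 ≈ 12744.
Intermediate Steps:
J(w, n) = -4*n (J(w, n) = -2*(n + n) = -4*n)
N = -4/13 (N = -4*1/13 = -4/13 ≈ -0.30769)
u(L, f) = √2*√f (u(L, f) = √(2*f) = √2*√f)
M = 2*√6 (M = √2*√12 = √2*(2*√3) = 2*√6 ≈ 4.8990)
(M + (-4 + 5*J(2, 6)))*(-107) = (2*√6 + (-4 + 5*(-4*6)))*(-107) = (2*√6 + (-4 + 5*(-24)))*(-107) = (2*√6 + (-4 - 120))*(-107) = (2*√6 - 124)*(-107) = (-124 + 2*√6)*(-107) = 13268 - 214*√6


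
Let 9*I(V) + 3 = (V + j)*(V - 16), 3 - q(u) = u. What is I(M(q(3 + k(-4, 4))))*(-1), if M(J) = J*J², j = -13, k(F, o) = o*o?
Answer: -16896205/9 ≈ -1.8774e+6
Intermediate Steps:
k(F, o) = o²
q(u) = 3 - u
M(J) = J³
I(V) = -⅓ + (-16 + V)*(-13 + V)/9 (I(V) = -⅓ + ((V - 13)*(V - 16))/9 = -⅓ + ((-13 + V)*(-16 + V))/9 = -⅓ + ((-16 + V)*(-13 + V))/9 = -⅓ + (-16 + V)*(-13 + V)/9)
I(M(q(3 + k(-4, 4))))*(-1) = (205/9 - 29*(3 - (3 + 4²))³/9 + ((3 - (3 + 4²))³)²/9)*(-1) = (205/9 - 29*(3 - (3 + 16))³/9 + ((3 - (3 + 16))³)²/9)*(-1) = (205/9 - 29*(3 - 1*19)³/9 + ((3 - 1*19)³)²/9)*(-1) = (205/9 - 29*(3 - 19)³/9 + ((3 - 19)³)²/9)*(-1) = (205/9 - 29/9*(-16)³ + ((-16)³)²/9)*(-1) = (205/9 - 29/9*(-4096) + (⅑)*(-4096)²)*(-1) = (205/9 + 118784/9 + (⅑)*16777216)*(-1) = (205/9 + 118784/9 + 16777216/9)*(-1) = (16896205/9)*(-1) = -16896205/9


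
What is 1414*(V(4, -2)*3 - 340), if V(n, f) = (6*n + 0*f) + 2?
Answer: -370468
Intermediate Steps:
V(n, f) = 2 + 6*n (V(n, f) = (6*n + 0) + 2 = 6*n + 2 = 2 + 6*n)
1414*(V(4, -2)*3 - 340) = 1414*((2 + 6*4)*3 - 340) = 1414*((2 + 24)*3 - 340) = 1414*(26*3 - 340) = 1414*(78 - 340) = 1414*(-262) = -370468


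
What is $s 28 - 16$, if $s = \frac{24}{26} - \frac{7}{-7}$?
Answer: $\frac{492}{13} \approx 37.846$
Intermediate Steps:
$s = \frac{25}{13}$ ($s = 24 \cdot \frac{1}{26} - -1 = \frac{12}{13} + 1 = \frac{25}{13} \approx 1.9231$)
$s 28 - 16 = \frac{25}{13} \cdot 28 - 16 = \frac{700}{13} - 16 = \frac{492}{13}$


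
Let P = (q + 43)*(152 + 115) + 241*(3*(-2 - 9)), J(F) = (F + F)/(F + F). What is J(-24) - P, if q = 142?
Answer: -41441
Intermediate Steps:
J(F) = 1 (J(F) = (2*F)/((2*F)) = (2*F)*(1/(2*F)) = 1)
P = 41442 (P = (142 + 43)*(152 + 115) + 241*(3*(-2 - 9)) = 185*267 + 241*(3*(-11)) = 49395 + 241*(-33) = 49395 - 7953 = 41442)
J(-24) - P = 1 - 1*41442 = 1 - 41442 = -41441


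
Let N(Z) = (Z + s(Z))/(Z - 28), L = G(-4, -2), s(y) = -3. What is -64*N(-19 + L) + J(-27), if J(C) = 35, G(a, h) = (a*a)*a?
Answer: -1619/111 ≈ -14.586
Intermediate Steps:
G(a, h) = a³ (G(a, h) = a²*a = a³)
L = -64 (L = (-4)³ = -64)
N(Z) = (-3 + Z)/(-28 + Z) (N(Z) = (Z - 3)/(Z - 28) = (-3 + Z)/(-28 + Z))
-64*N(-19 + L) + J(-27) = -64*(-3 + (-19 - 64))/(-28 + (-19 - 64)) + 35 = -64*(-3 - 83)/(-28 - 83) + 35 = -64*(-86)/(-111) + 35 = -(-64)*(-86)/111 + 35 = -64*86/111 + 35 = -5504/111 + 35 = -1619/111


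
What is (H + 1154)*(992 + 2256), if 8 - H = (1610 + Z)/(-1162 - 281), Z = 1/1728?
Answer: 588747446987/155844 ≈ 3.7778e+6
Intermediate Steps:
Z = 1/1728 ≈ 0.00057870
H = 22730113/2493504 (H = 8 - (1610 + 1/1728)/(-1162 - 281) = 8 - 2782081/(1728*(-1443)) = 8 - 2782081*(-1)/(1728*1443) = 8 - 1*(-2782081/2493504) = 8 + 2782081/2493504 = 22730113/2493504 ≈ 9.1157)
(H + 1154)*(992 + 2256) = (22730113/2493504 + 1154)*(992 + 2256) = (2900233729/2493504)*3248 = 588747446987/155844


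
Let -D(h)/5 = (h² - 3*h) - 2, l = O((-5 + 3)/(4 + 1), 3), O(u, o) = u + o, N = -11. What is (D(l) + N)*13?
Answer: 273/5 ≈ 54.600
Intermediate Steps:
O(u, o) = o + u
l = 13/5 (l = 3 + (-5 + 3)/(4 + 1) = 3 - 2/5 = 3 - 2*⅕ = 3 - ⅖ = 13/5 ≈ 2.6000)
D(h) = 10 - 5*h² + 15*h (D(h) = -5*((h² - 3*h) - 2) = -5*(-2 + h² - 3*h) = 10 - 5*h² + 15*h)
(D(l) + N)*13 = ((10 - 5*(13/5)² + 15*(13/5)) - 11)*13 = ((10 - 5*169/25 + 39) - 11)*13 = ((10 - 169/5 + 39) - 11)*13 = (76/5 - 11)*13 = (21/5)*13 = 273/5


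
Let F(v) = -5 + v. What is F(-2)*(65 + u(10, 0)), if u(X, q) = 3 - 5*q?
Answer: -476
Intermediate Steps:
F(-2)*(65 + u(10, 0)) = (-5 - 2)*(65 + (3 - 5*0)) = -7*(65 + (3 + 0)) = -7*(65 + 3) = -7*68 = -476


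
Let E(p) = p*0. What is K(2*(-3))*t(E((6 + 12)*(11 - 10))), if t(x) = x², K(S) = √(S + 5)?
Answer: 0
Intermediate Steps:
E(p) = 0
K(S) = √(5 + S)
K(2*(-3))*t(E((6 + 12)*(11 - 10))) = √(5 + 2*(-3))*0² = √(5 - 6)*0 = √(-1)*0 = I*0 = 0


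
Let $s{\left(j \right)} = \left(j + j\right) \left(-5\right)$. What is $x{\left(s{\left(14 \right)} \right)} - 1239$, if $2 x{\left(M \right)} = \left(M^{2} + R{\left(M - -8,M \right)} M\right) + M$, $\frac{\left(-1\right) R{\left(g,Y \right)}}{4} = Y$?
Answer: $-30709$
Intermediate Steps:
$R{\left(g,Y \right)} = - 4 Y$
$s{\left(j \right)} = - 10 j$ ($s{\left(j \right)} = 2 j \left(-5\right) = - 10 j$)
$x{\left(M \right)} = \frac{M}{2} - \frac{3 M^{2}}{2}$ ($x{\left(M \right)} = \frac{\left(M^{2} + - 4 M M\right) + M}{2} = \frac{\left(M^{2} - 4 M^{2}\right) + M}{2} = \frac{- 3 M^{2} + M}{2} = \frac{M - 3 M^{2}}{2} = \frac{M}{2} - \frac{3 M^{2}}{2}$)
$x{\left(s{\left(14 \right)} \right)} - 1239 = \frac{\left(-10\right) 14 \left(1 - 3 \left(\left(-10\right) 14\right)\right)}{2} - 1239 = \frac{1}{2} \left(-140\right) \left(1 - -420\right) - 1239 = \frac{1}{2} \left(-140\right) \left(1 + 420\right) - 1239 = \frac{1}{2} \left(-140\right) 421 - 1239 = -29470 - 1239 = -30709$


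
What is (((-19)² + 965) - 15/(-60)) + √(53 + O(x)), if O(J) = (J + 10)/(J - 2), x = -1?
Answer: 5305/4 + 5*√2 ≈ 1333.3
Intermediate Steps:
O(J) = (10 + J)/(-2 + J)
(((-19)² + 965) - 15/(-60)) + √(53 + O(x)) = (((-19)² + 965) - 15/(-60)) + √(53 + (10 - 1)/(-2 - 1)) = ((361 + 965) - 15*(-1/60)) + √(53 + 9/(-3)) = (1326 + ¼) + √(53 - ⅓*9) = 5305/4 + √(53 - 3) = 5305/4 + √50 = 5305/4 + 5*√2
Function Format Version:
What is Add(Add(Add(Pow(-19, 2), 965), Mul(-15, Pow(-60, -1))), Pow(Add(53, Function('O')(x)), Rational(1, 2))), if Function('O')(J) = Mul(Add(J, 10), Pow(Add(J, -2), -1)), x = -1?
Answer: Add(Rational(5305, 4), Mul(5, Pow(2, Rational(1, 2)))) ≈ 1333.3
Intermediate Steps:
Function('O')(J) = Mul(Pow(Add(-2, J), -1), Add(10, J)) (Function('O')(J) = Mul(Add(10, J), Pow(Add(-2, J), -1)) = Mul(Pow(Add(-2, J), -1), Add(10, J)))
Add(Add(Add(Pow(-19, 2), 965), Mul(-15, Pow(-60, -1))), Pow(Add(53, Function('O')(x)), Rational(1, 2))) = Add(Add(Add(Pow(-19, 2), 965), Mul(-15, Pow(-60, -1))), Pow(Add(53, Mul(Pow(Add(-2, -1), -1), Add(10, -1))), Rational(1, 2))) = Add(Add(Add(361, 965), Mul(-15, Rational(-1, 60))), Pow(Add(53, Mul(Pow(-3, -1), 9)), Rational(1, 2))) = Add(Add(1326, Rational(1, 4)), Pow(Add(53, Mul(Rational(-1, 3), 9)), Rational(1, 2))) = Add(Rational(5305, 4), Pow(Add(53, -3), Rational(1, 2))) = Add(Rational(5305, 4), Pow(50, Rational(1, 2))) = Add(Rational(5305, 4), Mul(5, Pow(2, Rational(1, 2))))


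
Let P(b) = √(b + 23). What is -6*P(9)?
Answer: -24*√2 ≈ -33.941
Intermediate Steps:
P(b) = √(23 + b)
-6*P(9) = -6*√(23 + 9) = -24*√2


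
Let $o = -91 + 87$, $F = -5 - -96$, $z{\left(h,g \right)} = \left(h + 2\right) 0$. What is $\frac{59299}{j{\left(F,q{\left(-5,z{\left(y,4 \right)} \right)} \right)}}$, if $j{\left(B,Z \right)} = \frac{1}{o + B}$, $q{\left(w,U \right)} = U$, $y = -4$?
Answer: $5159013$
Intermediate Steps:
$z{\left(h,g \right)} = 0$ ($z{\left(h,g \right)} = \left(2 + h\right) 0 = 0$)
$F = 91$ ($F = -5 + 96 = 91$)
$o = -4$
$j{\left(B,Z \right)} = \frac{1}{-4 + B}$
$\frac{59299}{j{\left(F,q{\left(-5,z{\left(y,4 \right)} \right)} \right)}} = \frac{59299}{\frac{1}{-4 + 91}} = \frac{59299}{\frac{1}{87}} = 59299 \frac{1}{\frac{1}{87}} = 59299 \cdot 87 = 5159013$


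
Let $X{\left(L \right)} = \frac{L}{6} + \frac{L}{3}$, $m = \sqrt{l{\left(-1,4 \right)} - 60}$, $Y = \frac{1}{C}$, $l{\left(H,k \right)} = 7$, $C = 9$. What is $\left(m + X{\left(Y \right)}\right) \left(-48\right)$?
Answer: $- \frac{8}{3} - 48 i \sqrt{53} \approx -2.6667 - 349.45 i$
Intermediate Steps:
$Y = \frac{1}{9} \approx 0.11111$
$m = i \sqrt{53}$ ($m = \sqrt{7 - 60} = \sqrt{-53} = i \sqrt{53} \approx 7.2801 i$)
$X{\left(L \right)} = \frac{L}{2}$ ($X{\left(L \right)} = L \frac{1}{6} + L \frac{1}{3} = \frac{L}{6} + \frac{L}{3} = \frac{L}{2}$)
$\left(m + X{\left(Y \right)}\right) \left(-48\right) = \left(i \sqrt{53} + \frac{1}{2} \cdot \frac{1}{9}\right) \left(-48\right) = \left(i \sqrt{53} + \frac{1}{18}\right) \left(-48\right) = \left(\frac{1}{18} + i \sqrt{53}\right) \left(-48\right) = - \frac{8}{3} - 48 i \sqrt{53}$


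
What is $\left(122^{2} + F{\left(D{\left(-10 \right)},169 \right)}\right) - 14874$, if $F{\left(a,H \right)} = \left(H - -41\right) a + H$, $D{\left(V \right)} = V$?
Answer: $-1921$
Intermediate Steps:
$F{\left(a,H \right)} = H + a \left(41 + H\right)$ ($F{\left(a,H \right)} = \left(H + 41\right) a + H = \left(41 + H\right) a + H = a \left(41 + H\right) + H = H + a \left(41 + H\right)$)
$\left(122^{2} + F{\left(D{\left(-10 \right)},169 \right)}\right) - 14874 = \left(122^{2} + \left(169 + 41 \left(-10\right) + 169 \left(-10\right)\right)\right) - 14874 = \left(14884 - 1931\right) - 14874 = 12953 - 14874 = -1921$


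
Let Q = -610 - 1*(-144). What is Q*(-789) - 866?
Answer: 366808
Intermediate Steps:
Q = -466 (Q = -610 + 144 = -466)
Q*(-789) - 866 = -466*(-789) - 866 = 367674 - 866 = 366808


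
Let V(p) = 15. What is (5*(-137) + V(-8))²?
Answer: 448900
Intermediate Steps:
(5*(-137) + V(-8))² = (5*(-137) + 15)² = (-685 + 15)² = (-670)² = 448900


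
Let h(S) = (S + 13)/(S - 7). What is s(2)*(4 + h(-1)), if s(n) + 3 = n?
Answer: -5/2 ≈ -2.5000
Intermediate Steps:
s(n) = -3 + n
h(S) = (13 + S)/(-7 + S)
s(2)*(4 + h(-1)) = (-3 + 2)*(4 + (13 - 1)/(-7 - 1)) = -(4 + 12/(-8)) = -(4 - ⅛*12) = -(4 - 3/2) = -1*5/2 = -5/2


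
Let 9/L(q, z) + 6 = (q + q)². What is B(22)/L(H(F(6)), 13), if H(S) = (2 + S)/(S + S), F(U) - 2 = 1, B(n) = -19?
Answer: 551/81 ≈ 6.8025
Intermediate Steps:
F(U) = 3 (F(U) = 2 + 1 = 3)
H(S) = (2 + S)/(2*S) (H(S) = (2 + S)/((2*S)) = (2 + S)*(1/(2*S)) = (2 + S)/(2*S))
L(q, z) = 9/(-6 + 4*q²) (L(q, z) = 9/(-6 + (q + q)²) = 9/(-6 + (2*q)²) = 9/(-6 + 4*q²))
B(22)/L(H(F(6)), 13) = -(-38/3 + 19*(2 + 3)²/81) = -19/(9/(2*(-3 + 2*((½)*(⅓)*5)²))) = -19/(9/(2*(-3 + 2*(⅚)²))) = -19/(9/(2*(-3 + 2*(25/36)))) = -19/(9/(2*(-3 + 25/18))) = -19/(9/(2*(-29/18))) = -19/((9/2)*(-18/29)) = -19/(-81/29) = -19*(-29/81) = 551/81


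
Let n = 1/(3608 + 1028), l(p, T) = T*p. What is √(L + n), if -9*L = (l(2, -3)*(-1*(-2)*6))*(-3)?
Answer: I*√128953817/2318 ≈ 4.899*I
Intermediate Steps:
n = 1/4636 ≈ 0.00021570
L = -24 (L = -(-3*2)*(-1*(-2)*6)*(-3)/9 = -(-12*6)*(-3)/9 = -(-6*12)*(-3)/9 = -(-8)*(-3) = -⅑*216 = -24)
√(L + n) = √(-24 + 1/4636) = √(-111263/4636) = I*√128953817/2318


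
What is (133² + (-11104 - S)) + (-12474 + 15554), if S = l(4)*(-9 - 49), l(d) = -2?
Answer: 9549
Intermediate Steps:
S = 116 (S = -2*(-9 - 49) = -2*(-58) = 116)
(133² + (-11104 - S)) + (-12474 + 15554) = (133² + (-11104 - 1*116)) + (-12474 + 15554) = (17689 + (-11104 - 116)) + 3080 = (17689 - 11220) + 3080 = 6469 + 3080 = 9549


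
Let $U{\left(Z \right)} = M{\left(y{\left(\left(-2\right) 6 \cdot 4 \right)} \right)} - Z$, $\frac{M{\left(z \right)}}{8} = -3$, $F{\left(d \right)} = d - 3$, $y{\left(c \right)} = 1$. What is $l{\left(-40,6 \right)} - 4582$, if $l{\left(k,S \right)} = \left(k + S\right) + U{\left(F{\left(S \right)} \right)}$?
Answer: $-4643$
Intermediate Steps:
$F{\left(d \right)} = -3 + d$
$M{\left(z \right)} = -24$ ($M{\left(z \right)} = 8 \left(-3\right) = -24$)
$U{\left(Z \right)} = -24 - Z$
$l{\left(k,S \right)} = -21 + k$ ($l{\left(k,S \right)} = \left(k + S\right) - \left(21 + S\right) = \left(S + k\right) - \left(21 + S\right) = -21 + k$)
$l{\left(-40,6 \right)} - 4582 = \left(-21 - 40\right) - 4582 = -61 - 4582 = -4643$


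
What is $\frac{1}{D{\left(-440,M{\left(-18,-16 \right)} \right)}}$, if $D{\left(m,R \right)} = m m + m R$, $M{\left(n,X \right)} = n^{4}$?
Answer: $- \frac{1}{45995840} \approx -2.1741 \cdot 10^{-8}$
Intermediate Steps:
$D{\left(m,R \right)} = m^{2} + R m$
$\frac{1}{D{\left(-440,M{\left(-18,-16 \right)} \right)}} = \frac{1}{\left(-440\right) \left(\left(-18\right)^{4} - 440\right)} = \frac{1}{\left(-440\right) \left(104976 - 440\right)} = \frac{1}{\left(-440\right) 104536} = \frac{1}{-45995840} = - \frac{1}{45995840}$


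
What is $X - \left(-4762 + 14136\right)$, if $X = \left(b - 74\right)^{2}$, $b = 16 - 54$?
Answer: $3170$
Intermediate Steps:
$b = -38$
$X = 12544$ ($X = \left(-38 - 74\right)^{2} = \left(-112\right)^{2} = 12544$)
$X - \left(-4762 + 14136\right) = 12544 - \left(-4762 + 14136\right) = 12544 - 9374 = 3170$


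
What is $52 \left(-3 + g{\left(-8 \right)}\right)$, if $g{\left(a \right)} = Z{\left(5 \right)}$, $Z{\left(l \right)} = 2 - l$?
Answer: $-312$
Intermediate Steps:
$g{\left(a \right)} = -3$ ($g{\left(a \right)} = 2 - 5 = -3$)
$52 \left(-3 + g{\left(-8 \right)}\right) = 52 \left(-3 - 3\right) = 52 \left(-6\right) = -312$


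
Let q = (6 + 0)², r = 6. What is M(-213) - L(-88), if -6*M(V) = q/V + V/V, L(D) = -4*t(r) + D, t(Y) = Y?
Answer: 47653/426 ≈ 111.86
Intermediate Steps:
q = 36 (q = 6² = 36)
L(D) = -24 + D (L(D) = -4*6 + D = -24 + D)
M(V) = -⅙ - 6/V (M(V) = -(36/V + V/V)/6 = -(36/V + 1)/6 = -(1 + 36/V)/6 = -⅙ - 6/V)
M(-213) - L(-88) = (⅙)*(-36 - 1*(-213))/(-213) - (-24 - 88) = (⅙)*(-1/213)*(-36 + 213) - 1*(-112) = (⅙)*(-1/213)*177 + 112 = -59/426 + 112 = 47653/426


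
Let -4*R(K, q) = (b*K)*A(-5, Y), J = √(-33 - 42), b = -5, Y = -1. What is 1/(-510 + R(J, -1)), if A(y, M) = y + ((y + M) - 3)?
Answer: -136/75485 + 14*I*√3/45291 ≈ -0.0018017 + 0.0005354*I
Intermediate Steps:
A(y, M) = -3 + M + 2*y (A(y, M) = y + ((M + y) - 3) = y + (-3 + M + y) = -3 + M + 2*y)
J = 5*I*√3 (J = √(-75) = 5*I*√3 ≈ 8.6602*I)
R(K, q) = -35*K/2 (R(K, q) = -(-5*K)*(-3 - 1 + 2*(-5))/4 = -(-5*K)*(-3 - 1 - 10)/4 = -(-5*K)*(-14)/4 = -35*K/2)
1/(-510 + R(J, -1)) = 1/(-510 - 175*I*√3/2)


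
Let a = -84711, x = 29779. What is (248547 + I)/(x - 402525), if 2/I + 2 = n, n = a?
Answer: -21055162009/31576431898 ≈ -0.66680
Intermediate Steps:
n = -84711
I = -2/84713 (I = 2/(-2 - 84711) = 2/(-84713) = 2*(-1/84713) = -2/84713 ≈ -2.3609e-5)
(248547 + I)/(x - 402525) = (248547 - 2/84713)/(29779 - 402525) = (21055162009/84713)/(-372746) = (21055162009/84713)*(-1/372746) = -21055162009/31576431898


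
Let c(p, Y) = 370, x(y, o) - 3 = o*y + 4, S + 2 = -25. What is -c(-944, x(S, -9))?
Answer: -370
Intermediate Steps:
S = -27 (S = -2 - 25 = -27)
x(y, o) = 7 + o*y (x(y, o) = 3 + (o*y + 4) = 3 + (4 + o*y) = 7 + o*y)
-c(-944, x(S, -9)) = -1*370 = -370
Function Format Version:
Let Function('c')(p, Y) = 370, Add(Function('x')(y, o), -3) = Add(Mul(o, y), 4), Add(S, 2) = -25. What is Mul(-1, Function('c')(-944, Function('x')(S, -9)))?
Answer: -370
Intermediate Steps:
S = -27 (S = Add(-2, -25) = -27)
Function('x')(y, o) = Add(7, Mul(o, y)) (Function('x')(y, o) = Add(3, Add(Mul(o, y), 4)) = Add(3, Add(4, Mul(o, y))) = Add(7, Mul(o, y)))
Mul(-1, Function('c')(-944, Function('x')(S, -9))) = Mul(-1, 370) = -370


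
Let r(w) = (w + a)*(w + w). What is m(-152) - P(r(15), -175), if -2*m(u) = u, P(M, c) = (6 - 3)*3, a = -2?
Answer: 67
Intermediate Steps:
r(w) = 2*w*(-2 + w) (r(w) = (w - 2)*(w + w) = (-2 + w)*(2*w) = 2*w*(-2 + w))
P(M, c) = 9 (P(M, c) = 3*3 = 9)
m(u) = -u/2
m(-152) - P(r(15), -175) = -1/2*(-152) - 1*9 = 76 - 9 = 67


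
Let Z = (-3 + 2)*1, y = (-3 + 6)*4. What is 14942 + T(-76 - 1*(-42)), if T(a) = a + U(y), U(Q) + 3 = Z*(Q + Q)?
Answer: 14881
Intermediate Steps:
y = 12 (y = 3*4 = 12)
Z = -1 (Z = -1*1 = -1)
U(Q) = -3 - 2*Q (U(Q) = -3 - (Q + Q) = -3 - 2*Q)
T(a) = -27 + a (T(a) = a + (-3 - 2*12) = a + (-3 - 24) = a - 27 = -27 + a)
14942 + T(-76 - 1*(-42)) = 14942 + (-27 + (-76 - 1*(-42))) = 14942 + (-27 + (-76 + 42)) = 14942 + (-27 - 34) = 14942 - 61 = 14881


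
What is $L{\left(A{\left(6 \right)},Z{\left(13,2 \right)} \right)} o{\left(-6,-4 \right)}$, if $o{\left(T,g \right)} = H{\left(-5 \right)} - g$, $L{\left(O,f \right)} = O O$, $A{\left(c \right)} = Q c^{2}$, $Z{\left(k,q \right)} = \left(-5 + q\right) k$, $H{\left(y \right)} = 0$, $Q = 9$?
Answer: $419904$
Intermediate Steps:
$Z{\left(k,q \right)} = k \left(-5 + q\right)$
$A{\left(c \right)} = 9 c^{2}$
$L{\left(O,f \right)} = O^{2}$
$o{\left(T,g \right)} = - g$ ($o{\left(T,g \right)} = 0 - g = - g$)
$L{\left(A{\left(6 \right)},Z{\left(13,2 \right)} \right)} o{\left(-6,-4 \right)} = \left(9 \cdot 6^{2}\right)^{2} \left(\left(-1\right) \left(-4\right)\right) = \left(9 \cdot 36\right)^{2} \cdot 4 = 324^{2} \cdot 4 = 104976 \cdot 4 = 419904$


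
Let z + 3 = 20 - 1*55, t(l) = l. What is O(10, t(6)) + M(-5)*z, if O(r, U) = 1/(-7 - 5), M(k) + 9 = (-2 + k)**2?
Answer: -18241/12 ≈ -1520.1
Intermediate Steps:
z = -38 (z = -3 + (20 - 1*55) = -3 + (20 - 55) = -3 - 35 = -38)
M(k) = -9 + (-2 + k)**2
O(r, U) = -1/12 (O(r, U) = 1/(-12) = -1/12)
O(10, t(6)) + M(-5)*z = -1/12 + (-9 + (-2 - 5)**2)*(-38) = -1/12 + (-9 + (-7)**2)*(-38) = -1/12 + (-9 + 49)*(-38) = -1/12 + 40*(-38) = -1/12 - 1520 = -18241/12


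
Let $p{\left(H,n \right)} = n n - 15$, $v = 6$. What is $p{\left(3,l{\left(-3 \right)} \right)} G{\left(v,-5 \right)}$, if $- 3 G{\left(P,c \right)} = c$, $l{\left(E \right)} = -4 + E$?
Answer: $\frac{170}{3} \approx 56.667$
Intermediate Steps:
$G{\left(P,c \right)} = - \frac{c}{3}$
$p{\left(H,n \right)} = -15 + n^{2}$ ($p{\left(H,n \right)} = n^{2} - 15 = -15 + n^{2}$)
$p{\left(3,l{\left(-3 \right)} \right)} G{\left(v,-5 \right)} = \left(-15 + \left(-4 - 3\right)^{2}\right) \left(\left(- \frac{1}{3}\right) \left(-5\right)\right) = \left(-15 + \left(-7\right)^{2}\right) \frac{5}{3} = \left(-15 + 49\right) \frac{5}{3} = 34 \cdot \frac{5}{3} = \frac{170}{3}$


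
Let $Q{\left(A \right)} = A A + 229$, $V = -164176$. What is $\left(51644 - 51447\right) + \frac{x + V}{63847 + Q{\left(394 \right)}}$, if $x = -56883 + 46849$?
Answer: $\frac{7171709}{36552} \approx 196.21$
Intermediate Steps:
$x = -10034$
$Q{\left(A \right)} = 229 + A^{2}$ ($Q{\left(A \right)} = A^{2} + 229 = 229 + A^{2}$)
$\left(51644 - 51447\right) + \frac{x + V}{63847 + Q{\left(394 \right)}} = \left(51644 - 51447\right) + \frac{-10034 - 164176}{63847 + \left(229 + 394^{2}\right)} = 197 - \frac{174210}{63847 + \left(229 + 155236\right)} = 197 - \frac{174210}{63847 + 155465} = 197 - \frac{174210}{219312} = 197 - \frac{29035}{36552} = \frac{7171709}{36552}$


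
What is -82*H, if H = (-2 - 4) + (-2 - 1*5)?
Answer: 1066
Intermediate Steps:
H = -13 (H = -6 + (-2 - 5) = -6 - 7 = -13)
-82*H = -82*(-13) = 1066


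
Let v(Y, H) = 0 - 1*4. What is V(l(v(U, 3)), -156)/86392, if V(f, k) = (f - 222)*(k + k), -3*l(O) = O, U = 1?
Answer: 8606/10799 ≈ 0.79693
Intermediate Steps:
v(Y, H) = -4 (v(Y, H) = 0 - 4 = -4)
l(O) = -O/3
V(f, k) = 2*k*(-222 + f) (V(f, k) = (-222 + f)*(2*k) = 2*k*(-222 + f))
V(l(v(U, 3)), -156)/86392 = (2*(-156)*(-222 - 1/3*(-4)))/86392 = (2*(-156)*(-222 + 4/3))*(1/86392) = (2*(-156)*(-662/3))*(1/86392) = 68848*(1/86392) = 8606/10799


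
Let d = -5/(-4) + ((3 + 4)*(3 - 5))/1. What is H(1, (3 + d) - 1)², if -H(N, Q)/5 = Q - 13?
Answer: 225625/16 ≈ 14102.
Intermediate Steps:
d = -51/4 (d = -5*(-¼) + (7*(-2))*1 = 5/4 - 14*1 = 5/4 - 14 = -51/4 ≈ -12.750)
H(N, Q) = 65 - 5*Q (H(N, Q) = -5*(Q - 13) = -5*(-13 + Q) = 65 - 5*Q)
H(1, (3 + d) - 1)² = (65 - 5*((3 - 51/4) - 1))² = (65 - 5*(-39/4 - 1))² = (65 - 5*(-43/4))² = (65 + 215/4)² = (475/4)² = 225625/16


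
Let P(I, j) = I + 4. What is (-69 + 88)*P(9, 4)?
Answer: 247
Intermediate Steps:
P(I, j) = 4 + I
(-69 + 88)*P(9, 4) = (-69 + 88)*(4 + 9) = 19*13 = 247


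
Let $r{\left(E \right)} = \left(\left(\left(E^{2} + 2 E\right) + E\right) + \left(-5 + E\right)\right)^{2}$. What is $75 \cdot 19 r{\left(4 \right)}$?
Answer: $1038825$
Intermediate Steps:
$r{\left(E \right)} = \left(-5 + E^{2} + 4 E\right)^{2}$ ($r{\left(E \right)} = \left(\left(E^{2} + 3 E\right) + \left(-5 + E\right)\right)^{2} = \left(-5 + E^{2} + 4 E\right)^{2}$)
$75 \cdot 19 r{\left(4 \right)} = 75 \cdot 19 \left(-5 + 4^{2} + 4 \cdot 4\right)^{2} = 1425 \left(-5 + 16 + 16\right)^{2} = 1425 \cdot 27^{2} = 1425 \cdot 729 = 1038825$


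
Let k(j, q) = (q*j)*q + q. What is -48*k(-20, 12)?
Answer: 137664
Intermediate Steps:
k(j, q) = q + j*q² (k(j, q) = (j*q)*q + q = j*q² + q = q + j*q²)
-48*k(-20, 12) = -576*(1 - 20*12) = -576*(1 - 240) = -576*(-239) = -48*(-2868) = 137664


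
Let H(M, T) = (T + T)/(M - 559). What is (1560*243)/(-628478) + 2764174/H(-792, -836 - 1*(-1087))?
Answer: -586746962881883/78873989 ≈ -7.4390e+6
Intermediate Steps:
H(M, T) = 2*T/(-559 + M) (H(M, T) = (2*T)/(-559 + M) = 2*T/(-559 + M))
(1560*243)/(-628478) + 2764174/H(-792, -836 - 1*(-1087)) = (1560*243)/(-628478) + 2764174/((2*(-836 - 1*(-1087))/(-559 - 792))) = 379080*(-1/628478) + 2764174/((2*(-836 + 1087)/(-1351))) = -189540/314239 + 2764174/((2*251*(-1/1351))) = -189540/314239 + 2764174/(-502/1351) = -189540/314239 + 2764174*(-1351/502) = -189540/314239 - 1867199537/251 = -586746962881883/78873989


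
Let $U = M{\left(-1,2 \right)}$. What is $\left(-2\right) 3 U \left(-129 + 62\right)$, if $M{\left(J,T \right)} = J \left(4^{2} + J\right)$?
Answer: $-6030$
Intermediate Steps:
$M{\left(J,T \right)} = J \left(16 + J\right)$
$U = -15$ ($U = - (16 - 1) = \left(-1\right) 15 = -15$)
$\left(-2\right) 3 U \left(-129 + 62\right) = \left(-2\right) 3 \left(-15\right) \left(-129 + 62\right) = \left(-6\right) \left(-15\right) \left(-67\right) = 90 \left(-67\right) = -6030$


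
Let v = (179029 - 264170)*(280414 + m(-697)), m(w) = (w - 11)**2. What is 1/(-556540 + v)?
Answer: -1/66553403138 ≈ -1.5026e-11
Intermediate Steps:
m(w) = (-11 + w)**2
v = -66552846598 (v = (179029 - 264170)*(280414 + (-11 - 697)**2) = -85141*(280414 + (-708)**2) = -85141*(280414 + 501264) = -85141*781678 = -66552846598)
1/(-556540 + v) = 1/(-556540 - 66552846598) = 1/(-66553403138) = -1/66553403138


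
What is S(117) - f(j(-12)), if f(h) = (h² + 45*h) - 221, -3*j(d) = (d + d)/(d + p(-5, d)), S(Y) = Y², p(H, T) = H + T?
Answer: 11708686/841 ≈ 13922.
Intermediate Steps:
j(d) = -2*d/(3*(-5 + 2*d)) (j(d) = -(d + d)/(3*(d + (-5 + d))) = -2*d/(3*(-5 + 2*d)))
f(h) = -221 + h² + 45*h
S(117) - f(j(-12)) = 117² - (-221 + (-2*(-12)/(-15 + 6*(-12)))² + 45*(-2*(-12)/(-15 + 6*(-12)))) = 13689 - (-221 + (-2*(-12)/(-15 - 72))² + 45*(-2*(-12)/(-15 - 72))) = 13689 - (-221 + (-2*(-12)/(-87))² + 45*(-2*(-12)/(-87))) = 13689 - (-221 + (-2*(-12)*(-1/87))² + 45*(-2*(-12)*(-1/87))) = 13689 - (-221 + (-8/29)² + 45*(-8/29)) = 13689 - (-221 + 64/841 - 360/29) = 13689 - 1*(-196237/841) = 13689 + 196237/841 = 11708686/841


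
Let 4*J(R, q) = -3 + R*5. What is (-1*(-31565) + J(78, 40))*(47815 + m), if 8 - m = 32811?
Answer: 475306191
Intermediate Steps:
m = -32803 (m = 8 - 1*32811 = 8 - 32811 = -32803)
J(R, q) = -¾ + 5*R/4 (J(R, q) = (-3 + R*5)/4 = (-3 + 5*R)/4 = -¾ + 5*R/4)
(-1*(-31565) + J(78, 40))*(47815 + m) = (-1*(-31565) + (-¾ + (5/4)*78))*(47815 - 32803) = (31565 + (-¾ + 195/2))*15012 = (31565 + 387/4)*15012 = (126647/4)*15012 = 475306191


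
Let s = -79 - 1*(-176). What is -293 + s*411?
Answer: 39574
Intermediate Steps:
s = 97 (s = -79 + 176 = 97)
-293 + s*411 = -293 + 97*411 = -293 + 39867 = 39574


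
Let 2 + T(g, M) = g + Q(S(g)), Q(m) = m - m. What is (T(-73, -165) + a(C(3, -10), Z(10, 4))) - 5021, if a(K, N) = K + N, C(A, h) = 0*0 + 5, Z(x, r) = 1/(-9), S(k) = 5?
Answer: -45820/9 ≈ -5091.1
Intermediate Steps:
Z(x, r) = -⅑
Q(m) = 0
C(A, h) = 5 (C(A, h) = 0 + 5 = 5)
T(g, M) = -2 + g (T(g, M) = -2 + (g + 0) = -2 + g)
(T(-73, -165) + a(C(3, -10), Z(10, 4))) - 5021 = ((-2 - 73) + (5 - ⅑)) - 5021 = (-75 + 44/9) - 5021 = -631/9 - 5021 = -45820/9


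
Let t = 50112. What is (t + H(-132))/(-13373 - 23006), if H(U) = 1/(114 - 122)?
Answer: -400895/291032 ≈ -1.3775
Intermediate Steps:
H(U) = -⅛ (H(U) = 1/(-8) = -⅛)
(t + H(-132))/(-13373 - 23006) = (50112 - ⅛)/(-13373 - 23006) = (400895/8)/(-36379) = (400895/8)*(-1/36379) = -400895/291032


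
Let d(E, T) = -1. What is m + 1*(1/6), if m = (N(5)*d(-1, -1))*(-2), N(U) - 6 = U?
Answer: 133/6 ≈ 22.167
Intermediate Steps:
N(U) = 6 + U
m = 22 (m = ((6 + 5)*(-1))*(-2) = (11*(-1))*(-2) = -11*(-2) = 22)
m + 1*(1/6) = 22 + 1*(1/6) = 22 + 1*(1*(⅙)) = 22 + 1*(⅙) = 22 + ⅙ = 133/6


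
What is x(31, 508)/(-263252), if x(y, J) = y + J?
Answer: -49/23932 ≈ -0.0020475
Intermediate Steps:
x(y, J) = J + y
x(31, 508)/(-263252) = (508 + 31)/(-263252) = 539*(-1/263252) = -49/23932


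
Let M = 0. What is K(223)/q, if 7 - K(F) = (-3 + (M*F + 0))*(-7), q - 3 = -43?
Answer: 7/20 ≈ 0.35000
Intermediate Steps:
q = -40 (q = 3 - 43 = -40)
K(F) = -14 (K(F) = 7 - (-3 + (0*F + 0))*(-7) = 7 - (-3 + (0 + 0))*(-7) = 7 - (-3 + 0)*(-7) = 7 - (-3)*(-7) = 7 - 1*21 = 7 - 21 = -14)
K(223)/q = -14/(-40) = -1/40*(-14) = 7/20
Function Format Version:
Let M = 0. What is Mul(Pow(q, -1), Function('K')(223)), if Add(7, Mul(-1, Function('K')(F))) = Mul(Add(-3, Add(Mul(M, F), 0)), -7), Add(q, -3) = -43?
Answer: Rational(7, 20) ≈ 0.35000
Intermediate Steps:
q = -40 (q = Add(3, -43) = -40)
Function('K')(F) = -14 (Function('K')(F) = Add(7, Mul(-1, Mul(Add(-3, Add(Mul(0, F), 0)), -7))) = Add(7, Mul(-1, Mul(Add(-3, Add(0, 0)), -7))) = Add(7, Mul(-1, Mul(Add(-3, 0), -7))) = Add(7, Mul(-1, Mul(-3, -7))) = Add(7, Mul(-1, 21)) = Add(7, -21) = -14)
Mul(Pow(q, -1), Function('K')(223)) = Mul(Pow(-40, -1), -14) = Mul(Rational(-1, 40), -14) = Rational(7, 20)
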